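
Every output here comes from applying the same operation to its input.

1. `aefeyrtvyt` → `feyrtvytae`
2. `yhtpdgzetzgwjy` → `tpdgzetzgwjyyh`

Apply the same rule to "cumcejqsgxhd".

The pattern: move the first 2 characters to the end (rotate left by 2).
So "cumcejqsgxhd" becomes "mcejqsgxhdcu".

mcejqsgxhdcu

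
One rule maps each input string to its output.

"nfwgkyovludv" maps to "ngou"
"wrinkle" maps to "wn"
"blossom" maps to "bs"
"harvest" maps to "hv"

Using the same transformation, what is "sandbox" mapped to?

sd

What's happening: move the last 2 characters to the front (rotate right by 2), then keep one character in every 3, starting at position 3 (positions 3rd, 6th, 9th, ...).
For "sandbox", step one produces "oxsandb"; step two turns that into "sd".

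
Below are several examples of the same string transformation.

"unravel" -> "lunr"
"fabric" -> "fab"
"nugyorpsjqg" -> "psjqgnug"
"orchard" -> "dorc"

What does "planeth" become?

The rule is to move the first 3 characters to the end (rotate left by 3), then delete the first 3 characters.
For "planeth", step one produces "nethpla"; step two turns that into "hpla".

hpla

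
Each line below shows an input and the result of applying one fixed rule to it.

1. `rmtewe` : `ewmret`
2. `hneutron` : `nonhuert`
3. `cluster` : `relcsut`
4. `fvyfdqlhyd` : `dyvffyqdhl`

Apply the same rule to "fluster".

Looking at the pairs, the operation is to move the last 2 characters to the front (rotate right by 2), then swap each adjacent pair of characters (1↔2, 3↔4, ...).
Starting from "fluster": after the first operation, "erflust"; after the second, "relfsut".

relfsut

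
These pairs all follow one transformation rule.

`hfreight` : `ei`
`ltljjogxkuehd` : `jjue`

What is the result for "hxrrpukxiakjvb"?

The rule is to swap each adjacent pair of characters (1↔2, 3↔4, ...), then keep one character in every 3, starting at position 3 (positions 3rd, 6th, 9th, ...).
On "hxrrpukxiakjvb": the first step gives "xhrrupxkaijkbv", and the second then gives "rpak".
(Check on "hfreight": → "fhergith" → "ei" ✓)

rpak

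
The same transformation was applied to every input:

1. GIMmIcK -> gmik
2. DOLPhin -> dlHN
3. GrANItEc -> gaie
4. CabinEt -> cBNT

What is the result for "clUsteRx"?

CuTr

The rule is to flip the case of every letter, then keep every other character starting from the first (positions 1st, 3rd, 5th, ...).
Working it through for "clUsteRx": intermediate "CLuSTErX", final "CuTr".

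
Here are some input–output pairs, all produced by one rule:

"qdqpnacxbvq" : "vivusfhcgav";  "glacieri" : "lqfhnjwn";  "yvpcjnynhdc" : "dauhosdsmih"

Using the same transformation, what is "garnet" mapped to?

lfwsjy

Rule — shift every letter 5 places forward in the alphabet (wrapping around).
So "garnet" becomes "lfwsjy".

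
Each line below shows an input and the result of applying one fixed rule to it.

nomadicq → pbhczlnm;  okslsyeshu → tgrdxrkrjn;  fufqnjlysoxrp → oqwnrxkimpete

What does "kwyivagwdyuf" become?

The pattern: shift every letter 1 place backward in the alphabet (wrapping around), then reverse the string.
Working it through for "kwyivagwdyuf": intermediate "jvxhuzfvcxte", final "etxcvfzuhxvj".

etxcvfzuhxvj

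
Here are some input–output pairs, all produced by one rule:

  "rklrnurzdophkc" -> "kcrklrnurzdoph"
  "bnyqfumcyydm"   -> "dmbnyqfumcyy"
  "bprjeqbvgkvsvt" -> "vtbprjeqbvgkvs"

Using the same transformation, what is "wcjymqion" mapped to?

In each case the input is transformed by: move the last 2 characters to the front (rotate right by 2).
Applying that to "wcjymqion" gives "onwcjymqi".

onwcjymqi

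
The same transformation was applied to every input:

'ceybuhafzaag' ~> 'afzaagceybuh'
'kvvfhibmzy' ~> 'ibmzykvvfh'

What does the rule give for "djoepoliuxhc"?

liuxhcdjoepo

What's happening: swap the front and back halves of the string.
Doing the same to "djoepoliuxhc": "liuxhcdjoepo".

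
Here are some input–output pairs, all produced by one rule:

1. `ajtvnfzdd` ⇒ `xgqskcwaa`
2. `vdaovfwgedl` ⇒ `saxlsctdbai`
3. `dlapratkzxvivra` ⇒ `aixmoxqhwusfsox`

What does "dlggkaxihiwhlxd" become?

Looking at the pairs, the operation is to shift every letter 3 places backward in the alphabet (wrapping around).
On "dlggkaxihiwhlxd" that produces "aiddhxufefteiua".

aiddhxufefteiua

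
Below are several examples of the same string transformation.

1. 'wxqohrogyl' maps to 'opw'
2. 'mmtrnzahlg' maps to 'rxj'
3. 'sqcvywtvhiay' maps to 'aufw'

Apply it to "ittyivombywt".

rtzr

In each case the input is transformed by: keep one character in every 3, starting at position 3 (positions 3rd, 6th, 9th, ...), then shift every letter 2 places backward in the alphabet (wrapping around).
Applying that to "ittyivombywt" gives "rtzr".
(Check on "sqcvywtvhiay": → "cwhy" → "aufw" ✓)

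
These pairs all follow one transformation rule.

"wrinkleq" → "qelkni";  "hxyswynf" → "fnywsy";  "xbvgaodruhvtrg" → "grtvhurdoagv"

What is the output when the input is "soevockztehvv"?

Looking at the pairs, the operation is to delete the first 2 characters, then reverse the string.
Starting from "soevockztehvv": after the first operation, "evockztehvv"; after the second, "vvhetzkcove".

vvhetzkcove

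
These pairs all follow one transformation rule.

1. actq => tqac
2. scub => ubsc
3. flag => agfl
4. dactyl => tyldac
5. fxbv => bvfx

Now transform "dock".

Looking at the pairs, the operation is to swap the front and back halves of the string.
Doing the same to "dock": "ckdo".

ckdo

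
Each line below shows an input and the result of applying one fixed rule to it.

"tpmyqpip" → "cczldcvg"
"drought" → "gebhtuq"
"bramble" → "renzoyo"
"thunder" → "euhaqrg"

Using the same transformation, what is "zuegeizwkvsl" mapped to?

yhrtrvmjxifm

The rule is to swap the first and last characters, then shift every letter 13 places forward in the alphabet (wrapping around) — i.e. ROT13.
Starting from "zuegeizwkvsl": after the first operation, "luegeizwkvsz"; after the second, "yhrtrvmjxifm".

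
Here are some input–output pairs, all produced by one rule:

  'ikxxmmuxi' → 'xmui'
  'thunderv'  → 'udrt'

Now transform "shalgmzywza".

What's happening: move the first character to the end, then keep every other character starting from the second (positions 2nd, 4th, 6th, ...).
Applying both steps to "shalgmzywza": "halgmzywzas", then "agzwa".

agzwa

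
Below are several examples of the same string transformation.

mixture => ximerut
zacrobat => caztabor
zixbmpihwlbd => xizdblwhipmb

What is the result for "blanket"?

albtekn

The transformation: reverse the string, then move the last 3 characters to the front (rotate right by 3).
Starting from "blanket": after the first operation, "teknalb"; after the second, "albtekn".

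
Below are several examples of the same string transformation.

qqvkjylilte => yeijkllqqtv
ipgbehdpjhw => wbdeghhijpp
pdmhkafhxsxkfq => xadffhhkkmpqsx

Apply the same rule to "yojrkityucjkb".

ybcijjkkortuy

Looking at the pairs, the operation is to sort the characters into alphabetical order, then move the last character to the front.
"yojrkityucjkb" → "bcijjkkortuyy" → "ybcijjkkortuy".
(Check on "pdmhkafhxsxkfq": → "adffhhkkmpqsxx" → "xadffhhkkmpqsx" ✓)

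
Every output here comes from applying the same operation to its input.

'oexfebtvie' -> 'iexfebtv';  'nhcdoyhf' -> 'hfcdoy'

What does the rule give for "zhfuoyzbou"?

In each case the input is transformed by: delete the first 2 characters, then move the last 2 characters to the front (rotate right by 2).
For "zhfuoyzbou" the result is "oufuoyzb".

oufuoyzb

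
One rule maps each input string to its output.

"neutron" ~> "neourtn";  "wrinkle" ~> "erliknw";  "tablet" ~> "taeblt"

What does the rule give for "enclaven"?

nnecvlae

The pattern: take characters alternately from the front and the back (1st, last, 2nd, 2nd-last, ...), then move the first character to the end.
"enclaven" → "ennecvla" → "nnecvlae".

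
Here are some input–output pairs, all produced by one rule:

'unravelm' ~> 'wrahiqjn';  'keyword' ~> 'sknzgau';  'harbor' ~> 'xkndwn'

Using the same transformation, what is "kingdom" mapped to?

Looking at the pairs, the operation is to shift every letter 4 places backward in the alphabet (wrapping around), then move the first 3 characters to the end (rotate left by 3).
Working it through for "kingdom": intermediate "gejczki", final "czkigej".
(Check on "unravelm": → "qjnwrahi" → "wrahiqjn" ✓)

czkigej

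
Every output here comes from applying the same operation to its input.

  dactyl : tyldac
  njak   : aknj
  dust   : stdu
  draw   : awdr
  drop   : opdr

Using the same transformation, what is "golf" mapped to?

lfgo

Looking at the pairs, the operation is to swap the front and back halves of the string.
Applying that to "golf" gives "lfgo".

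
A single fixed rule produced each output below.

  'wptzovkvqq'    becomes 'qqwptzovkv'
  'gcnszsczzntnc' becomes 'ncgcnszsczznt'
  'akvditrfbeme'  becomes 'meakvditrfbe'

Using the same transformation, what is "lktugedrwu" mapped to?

The rule is to move the last 2 characters to the front (rotate right by 2).
Applying that to "lktugedrwu" gives "wulktugedr".

wulktugedr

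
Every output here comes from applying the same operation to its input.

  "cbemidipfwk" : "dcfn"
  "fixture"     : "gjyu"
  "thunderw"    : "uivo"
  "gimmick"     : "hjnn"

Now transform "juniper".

What's happening: shift every letter 1 place forward in the alphabet (wrapping around), then keep only the first 4 characters.
Applying that to "juniper" gives "kvoj".
(Check on "cbemidipfwk": → "dcfnjejqgxl" → "dcfn" ✓)

kvoj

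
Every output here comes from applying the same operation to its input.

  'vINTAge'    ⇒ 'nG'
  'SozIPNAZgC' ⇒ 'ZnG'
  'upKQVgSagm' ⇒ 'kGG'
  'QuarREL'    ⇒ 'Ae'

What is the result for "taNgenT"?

The rule is to keep one character in every 3, starting at position 3 (positions 3rd, 6th, 9th, ...), then flip the case of every letter.
Working it through for "taNgenT": intermediate "Nn", final "nN".

nN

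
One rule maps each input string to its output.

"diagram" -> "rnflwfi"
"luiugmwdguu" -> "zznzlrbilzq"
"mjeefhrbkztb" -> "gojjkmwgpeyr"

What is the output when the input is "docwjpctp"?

Looking at the pairs, the operation is to shift every letter 5 places forward in the alphabet (wrapping around), then swap the first and last characters.
For "docwjpctp" the result is "uthbouhyi".

uthbouhyi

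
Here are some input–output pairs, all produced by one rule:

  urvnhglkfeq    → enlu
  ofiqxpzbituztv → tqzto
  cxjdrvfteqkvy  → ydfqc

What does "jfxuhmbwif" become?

Looking at the pairs, the operation is to keep one character in every 3, starting at position 1 (positions 1st, 4th, 7th, ...), then swap the first and last characters.
Starting from "jfxuhmbwif": after the first operation, "jubf"; after the second, "fubj".

fubj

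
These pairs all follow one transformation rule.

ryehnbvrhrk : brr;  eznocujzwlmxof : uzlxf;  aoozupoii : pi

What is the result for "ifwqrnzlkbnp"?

Looking at the pairs, the operation is to keep every other character starting from the second (positions 2nd, 4th, 6th, ...), then delete the first 2 characters.
Applying both steps to "ifwqrnzlkbnp": "fqnlbp", then "nlbp".
(Check on "ryehnbvrhrk": → "yhbrr" → "brr" ✓)

nlbp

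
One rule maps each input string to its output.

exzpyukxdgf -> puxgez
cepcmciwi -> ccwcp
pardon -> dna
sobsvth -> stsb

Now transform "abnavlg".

alan

The pattern: move the first 3 characters to the end (rotate left by 3), then keep every other character starting from the first (positions 1st, 3rd, 5th, ...).
"abnavlg" → "avlgabn" → "alan".
(Check on "cepcmciwi": → "cmciwicep" → "ccwcp" ✓)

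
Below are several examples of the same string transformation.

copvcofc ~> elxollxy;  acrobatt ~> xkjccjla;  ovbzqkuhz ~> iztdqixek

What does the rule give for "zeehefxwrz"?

The pattern: shift every letter 9 places forward in the alphabet (wrapping around), then move the first 3 characters to the end (rotate left by 3).
"zeehefxwrz" → "innqnogfai" → "qnogfaiinn".

qnogfaiinn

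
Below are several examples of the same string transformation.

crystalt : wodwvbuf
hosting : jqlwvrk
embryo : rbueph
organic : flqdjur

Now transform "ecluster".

In each case the input is transformed by: reverse the string, then shift every letter 3 places forward in the alphabet (wrapping around).
On "ecluster": the first step gives "retsulce", and the second then gives "uhwvxofh".
(Check on "organic": → "cinagro" → "flqdjur" ✓)

uhwvxofh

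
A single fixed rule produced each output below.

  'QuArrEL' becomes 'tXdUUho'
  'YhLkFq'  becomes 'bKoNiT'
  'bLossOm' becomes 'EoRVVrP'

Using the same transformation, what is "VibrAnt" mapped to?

What's happening: flip the case of every letter, then shift every letter 3 places forward in the alphabet (wrapping around).
Working it through for "VibrAnt": intermediate "vIBRaNT", final "yLEUdQW".

yLEUdQW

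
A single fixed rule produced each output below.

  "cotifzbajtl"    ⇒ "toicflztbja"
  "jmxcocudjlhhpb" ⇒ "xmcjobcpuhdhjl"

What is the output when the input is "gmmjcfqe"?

The rule is to move the first 2 characters to the end (rotate left by 2), then take characters alternately from the front and the back (1st, last, 2nd, 2nd-last, ...).
Working it through for "gmmjcfqe": intermediate "mjcfqegm", final "mmjgcefq".

mmjgcefq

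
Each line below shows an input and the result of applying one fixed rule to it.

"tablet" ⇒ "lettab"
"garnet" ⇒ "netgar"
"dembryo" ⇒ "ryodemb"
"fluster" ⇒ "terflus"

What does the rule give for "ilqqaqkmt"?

The rule is to move the last 3 characters to the front (rotate right by 3).
Applying that to "ilqqaqkmt" gives "kmtilqqaq".

kmtilqqaq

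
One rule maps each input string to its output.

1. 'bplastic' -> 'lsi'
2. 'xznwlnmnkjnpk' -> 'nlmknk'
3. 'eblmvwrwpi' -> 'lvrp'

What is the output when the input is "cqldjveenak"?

What's happening: delete the first character, then keep every other character starting from the second (positions 2nd, 4th, 6th, ...).
Applying both steps to "cqldjveenak": "qldjveenak", then "ljenk".

ljenk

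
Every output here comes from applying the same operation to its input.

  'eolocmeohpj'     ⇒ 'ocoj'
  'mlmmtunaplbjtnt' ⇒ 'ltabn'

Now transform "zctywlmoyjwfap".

What's happening: keep one character in every 3, starting at position 2 (positions 2nd, 5th, 8th, ...).
Doing the same to "zctywlmoyjwfap": "cwowp".

cwowp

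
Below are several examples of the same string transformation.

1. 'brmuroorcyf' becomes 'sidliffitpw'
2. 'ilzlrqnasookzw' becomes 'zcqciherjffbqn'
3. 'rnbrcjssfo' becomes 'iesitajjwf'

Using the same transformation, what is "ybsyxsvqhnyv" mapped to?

psjpojmhyepm

Looking at the pairs, the operation is to shift every letter 9 places backward in the alphabet (wrapping around).
Doing the same to "ybsyxsvqhnyv": "psjpojmhyepm".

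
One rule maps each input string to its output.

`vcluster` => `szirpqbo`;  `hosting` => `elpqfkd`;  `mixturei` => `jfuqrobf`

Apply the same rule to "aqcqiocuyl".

The transformation: shift every letter 3 places backward in the alphabet (wrapping around).
So "aqcqiocuyl" becomes "xnznflzrvi".

xnznflzrvi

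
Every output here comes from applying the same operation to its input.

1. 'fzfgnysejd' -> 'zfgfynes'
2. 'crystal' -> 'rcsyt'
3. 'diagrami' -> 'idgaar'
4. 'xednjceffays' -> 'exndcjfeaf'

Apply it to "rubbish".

The transformation: delete the last 2 characters, then swap each adjacent pair of characters (1↔2, 3↔4, ...).
Working it through for "rubbish": intermediate "rubbi", final "urbbi".

urbbi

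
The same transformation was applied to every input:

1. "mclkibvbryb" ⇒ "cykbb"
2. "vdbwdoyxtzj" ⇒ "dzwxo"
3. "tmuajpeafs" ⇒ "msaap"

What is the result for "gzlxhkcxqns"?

What's happening: keep every other character starting from the second (positions 2nd, 4th, 6th, ...), then take characters alternately from the front and the back (1st, last, 2nd, 2nd-last, ...).
Working it through for "gzlxhkcxqns": intermediate "zxkxn", final "znxxk".
(Check on "mclkibvbryb": → "ckbby" → "cykbb" ✓)

znxxk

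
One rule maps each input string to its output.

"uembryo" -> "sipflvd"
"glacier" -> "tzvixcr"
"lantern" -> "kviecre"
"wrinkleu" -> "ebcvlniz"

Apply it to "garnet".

The pattern: shift every letter 9 places backward in the alphabet (wrapping around), then move the first 3 characters to the end (rotate left by 3).
Starting from "garnet": after the first operation, "xrievk"; after the second, "evkxri".

evkxri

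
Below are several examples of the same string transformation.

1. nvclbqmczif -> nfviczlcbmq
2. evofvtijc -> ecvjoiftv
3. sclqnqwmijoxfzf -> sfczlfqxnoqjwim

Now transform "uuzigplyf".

Each output is the input with this applied: take characters alternately from the front and the back (1st, last, 2nd, 2nd-last, ...).
For "uuzigplyf" the result is "ufuyzlipg".

ufuyzlipg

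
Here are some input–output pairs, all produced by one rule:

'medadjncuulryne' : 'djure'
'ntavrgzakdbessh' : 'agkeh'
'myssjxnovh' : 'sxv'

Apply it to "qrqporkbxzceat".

qrxe

The rule is to keep one character in every 3, starting at position 3 (positions 3rd, 6th, 9th, ...).
So "qrqporkbxzceat" becomes "qrxe".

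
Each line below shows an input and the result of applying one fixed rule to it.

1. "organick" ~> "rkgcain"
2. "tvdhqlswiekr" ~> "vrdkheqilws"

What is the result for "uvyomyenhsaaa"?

The pattern: delete the first character, then take characters alternately from the front and the back (1st, last, 2nd, 2nd-last, ...).
Doing the same to "uvyomyenhsaaa": "vayaoamsyhen".

vayaoamsyhen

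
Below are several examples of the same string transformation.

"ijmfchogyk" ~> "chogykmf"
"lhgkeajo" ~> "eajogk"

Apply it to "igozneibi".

neibioz

What's happening: delete the first 2 characters, then move the first 2 characters to the end (rotate left by 2).
"igozneibi" → "neibioz".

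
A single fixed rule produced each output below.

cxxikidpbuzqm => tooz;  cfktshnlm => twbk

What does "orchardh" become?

fity

The pattern: shift every letter 9 places backward in the alphabet (wrapping around), then keep only the first 4 characters.
Starting from "orchardh": after the first operation, "fityriuy"; after the second, "fity".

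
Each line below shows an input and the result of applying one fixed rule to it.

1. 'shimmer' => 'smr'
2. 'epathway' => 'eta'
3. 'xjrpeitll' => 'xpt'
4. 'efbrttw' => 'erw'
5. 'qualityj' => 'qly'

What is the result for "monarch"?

Looking at the pairs, the operation is to keep one character in every 3, starting at position 1 (positions 1st, 4th, 7th, ...).
Doing the same to "monarch": "mah".

mah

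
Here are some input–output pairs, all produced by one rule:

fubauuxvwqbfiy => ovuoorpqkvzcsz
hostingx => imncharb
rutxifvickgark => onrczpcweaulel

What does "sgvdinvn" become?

Looking at the pairs, the operation is to shift every letter 6 places backward in the alphabet (wrapping around), then move the first character to the end.
"sgvdinvn" → "mapxchph" → "apxchphm".

apxchphm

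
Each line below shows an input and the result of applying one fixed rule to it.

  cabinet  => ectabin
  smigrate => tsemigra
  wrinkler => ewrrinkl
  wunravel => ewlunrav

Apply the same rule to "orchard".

Rule — swap the first and last characters, then move the last 2 characters to the front (rotate right by 2).
For "orchard" the result is "rodrcha".

rodrcha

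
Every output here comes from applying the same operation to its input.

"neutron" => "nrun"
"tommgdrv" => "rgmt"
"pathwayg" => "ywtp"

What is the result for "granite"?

eiag

Looking at the pairs, the operation is to keep every other character starting from the first (positions 1st, 3rd, 5th, ...), then reverse the string.
"granite" → "eiag".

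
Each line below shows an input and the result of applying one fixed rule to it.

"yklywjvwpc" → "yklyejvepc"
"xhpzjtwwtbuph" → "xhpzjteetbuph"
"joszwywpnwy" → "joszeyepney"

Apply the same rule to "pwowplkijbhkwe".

Each output is the input with this applied: replace every "w" with "e".
Doing the same to "pwowplkijbhkwe": "peoeplkijbhkee".

peoeplkijbhkee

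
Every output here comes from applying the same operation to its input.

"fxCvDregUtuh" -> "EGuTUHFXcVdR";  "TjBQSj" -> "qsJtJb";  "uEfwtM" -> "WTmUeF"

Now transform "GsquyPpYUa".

Each output is the input with this applied: swap the front and back halves of the string, then flip the case of every letter.
"GsquyPpYUa" → "PpYUaGsquy" → "pPyuAgSQUY".

pPyuAgSQUY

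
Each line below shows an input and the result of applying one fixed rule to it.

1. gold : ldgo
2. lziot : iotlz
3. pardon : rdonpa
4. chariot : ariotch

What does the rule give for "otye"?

yeot

The rule is to move the first 2 characters to the end (rotate left by 2).
Doing the same to "otye": "yeot".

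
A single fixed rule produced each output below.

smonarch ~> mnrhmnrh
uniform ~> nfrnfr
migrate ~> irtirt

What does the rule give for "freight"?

Each output is the input with this applied: keep every other character starting from the second (positions 2nd, 4th, 6th, ...), then write the whole string twice.
Starting from "freight": after the first operation, "rih"; after the second, "rihrih".

rihrih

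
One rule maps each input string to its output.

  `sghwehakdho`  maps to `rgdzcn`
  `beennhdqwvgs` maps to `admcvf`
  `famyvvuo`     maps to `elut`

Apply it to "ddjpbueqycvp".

ciadxu

The rule is to shift every letter 1 place backward in the alphabet (wrapping around), then keep every other character starting from the first (positions 1st, 3rd, 5th, ...).
Applying both steps to "ddjpbueqycvp": "ccioatdpxbuo", then "ciadxu".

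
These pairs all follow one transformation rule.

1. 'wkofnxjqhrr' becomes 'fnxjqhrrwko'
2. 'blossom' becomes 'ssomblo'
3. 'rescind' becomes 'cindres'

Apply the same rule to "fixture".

turefix

What's happening: move the first 3 characters to the end (rotate left by 3).
So "fixture" becomes "turefix".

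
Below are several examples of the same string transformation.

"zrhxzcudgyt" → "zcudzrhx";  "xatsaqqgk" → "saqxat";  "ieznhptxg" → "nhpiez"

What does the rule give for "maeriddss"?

ridmae

Each output is the input with this applied: delete the last 3 characters, then swap the front and back halves of the string.
Starting from "maeriddss": after the first operation, "maerid"; after the second, "ridmae".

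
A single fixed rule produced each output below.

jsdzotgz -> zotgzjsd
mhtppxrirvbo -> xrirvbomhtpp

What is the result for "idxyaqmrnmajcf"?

mrnmajcfidxyaq

The pattern: swap the front and back halves of the string, then move the last character to the front.
"idxyaqmrnmajcf" → "mrnmajcfidxyaq".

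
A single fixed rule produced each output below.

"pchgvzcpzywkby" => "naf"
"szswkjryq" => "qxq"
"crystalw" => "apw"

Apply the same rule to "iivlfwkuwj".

The pattern: shift every letter 2 places backward in the alphabet (wrapping around), then keep only the first 3 characters.
On "iivlfwkuwj": the first step gives "ggtjduisuh", and the second then gives "ggt".

ggt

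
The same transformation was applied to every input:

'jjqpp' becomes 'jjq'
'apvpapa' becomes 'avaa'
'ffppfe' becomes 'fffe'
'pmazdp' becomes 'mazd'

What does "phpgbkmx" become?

hgbkmx

In each case the input is transformed by: remove every "p".
For "phpgbkmx" the result is "hgbkmx".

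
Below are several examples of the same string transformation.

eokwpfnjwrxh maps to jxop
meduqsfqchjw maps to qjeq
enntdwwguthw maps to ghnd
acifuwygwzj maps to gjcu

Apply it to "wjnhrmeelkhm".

Looking at the pairs, the operation is to keep one character in every 3, starting at position 2 (positions 2nd, 5th, 8th, ...), then move the last 2 characters to the front (rotate right by 2).
For "wjnhrmeelkhm", step one produces "jreh"; step two turns that into "ehjr".

ehjr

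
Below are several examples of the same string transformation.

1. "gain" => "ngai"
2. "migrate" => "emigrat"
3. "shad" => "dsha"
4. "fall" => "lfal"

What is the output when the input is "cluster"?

rcluste

What's happening: move the last character to the front.
"cluster" → "rcluste".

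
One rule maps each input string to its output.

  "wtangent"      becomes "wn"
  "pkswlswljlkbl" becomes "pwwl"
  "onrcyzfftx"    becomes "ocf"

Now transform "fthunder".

fu

Looking at the pairs, the operation is to move the last 2 characters to the front (rotate right by 2), then keep one character in every 3, starting at position 3 (positions 3rd, 6th, 9th, ...).
Starting from "fthunder": after the first operation, "erfthund"; after the second, "fu".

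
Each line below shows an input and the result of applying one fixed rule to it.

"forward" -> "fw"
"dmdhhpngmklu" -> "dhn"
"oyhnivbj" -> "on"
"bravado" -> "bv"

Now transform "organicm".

oa

Rule — keep one character in every 3, starting at position 1 (positions 1st, 4th, 7th, ...), then delete the last character.
"organicm" → "oac" → "oa".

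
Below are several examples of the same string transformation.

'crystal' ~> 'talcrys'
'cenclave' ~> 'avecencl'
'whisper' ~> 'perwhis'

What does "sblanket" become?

The rule is to move the last 3 characters to the front (rotate right by 3).
Applying that to "sblanket" gives "ketsblan".

ketsblan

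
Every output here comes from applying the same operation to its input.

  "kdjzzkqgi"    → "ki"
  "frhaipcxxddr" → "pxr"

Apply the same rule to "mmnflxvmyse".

xy

In each case the input is transformed by: keep one character in every 3, starting at position 3 (positions 3rd, 6th, 9th, ...), then delete the first character.
"mmnflxvmyse" → "nxy" → "xy".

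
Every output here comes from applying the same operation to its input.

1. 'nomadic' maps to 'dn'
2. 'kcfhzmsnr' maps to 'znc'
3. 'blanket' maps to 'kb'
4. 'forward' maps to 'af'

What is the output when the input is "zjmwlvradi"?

The transformation: move the first 3 characters to the end (rotate left by 3), then keep one character in every 3, starting at position 2 (positions 2nd, 5th, 8th, ...).
For "zjmwlvradi", step one produces "wlvradizjm"; step two turns that into "laz".

laz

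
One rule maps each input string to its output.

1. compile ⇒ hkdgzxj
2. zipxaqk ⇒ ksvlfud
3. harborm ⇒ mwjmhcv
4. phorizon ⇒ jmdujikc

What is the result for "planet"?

Looking at the pairs, the operation is to move the first 2 characters to the end (rotate left by 2), then shift every letter 5 places backward in the alphabet (wrapping around).
Doing the same to "planet": "vizokg".

vizokg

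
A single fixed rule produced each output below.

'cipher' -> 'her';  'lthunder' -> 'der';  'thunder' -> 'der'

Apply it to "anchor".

The transformation: keep only the last 3 characters.
So "anchor" becomes "hor".

hor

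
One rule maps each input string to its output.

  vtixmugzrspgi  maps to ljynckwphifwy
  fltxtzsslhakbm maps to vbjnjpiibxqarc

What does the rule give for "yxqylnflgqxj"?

What's happening: shift every letter 10 places backward in the alphabet (wrapping around).
On "yxqylnflgqxj" that produces "ongobdvbwgnz".

ongobdvbwgnz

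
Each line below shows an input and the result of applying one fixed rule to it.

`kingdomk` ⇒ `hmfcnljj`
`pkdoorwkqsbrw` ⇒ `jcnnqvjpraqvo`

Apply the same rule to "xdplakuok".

cokzjtnjw

Each output is the input with this applied: shift every letter 1 place backward in the alphabet (wrapping around), then move the first character to the end.
Applying both steps to "xdplakuok": "wcokzjtnj", then "cokzjtnjw".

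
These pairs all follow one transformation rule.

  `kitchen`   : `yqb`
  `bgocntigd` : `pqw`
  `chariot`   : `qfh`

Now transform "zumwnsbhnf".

nkpt

Rule — shift every letter 12 places backward in the alphabet (wrapping around), then keep one character in every 3, starting at position 1 (positions 1st, 4th, 7th, ...).
On "zumwnsbhnf": the first step gives "niakbgpvbt", and the second then gives "nkpt".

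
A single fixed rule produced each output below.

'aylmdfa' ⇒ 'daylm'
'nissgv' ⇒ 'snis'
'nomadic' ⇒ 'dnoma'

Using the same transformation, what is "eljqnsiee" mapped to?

The transformation: delete the last 2 characters, then move the last character to the front.
On "eljqnsiee" that produces "ieljqns".

ieljqns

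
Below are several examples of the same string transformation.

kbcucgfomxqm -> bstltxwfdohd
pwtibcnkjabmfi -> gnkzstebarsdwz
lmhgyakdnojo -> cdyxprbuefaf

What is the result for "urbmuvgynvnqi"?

Looking at the pairs, the operation is to shift every letter 9 places backward in the alphabet (wrapping around).
Applying that to "urbmuvgynvnqi" gives "lisdlmxpemehz".

lisdlmxpemehz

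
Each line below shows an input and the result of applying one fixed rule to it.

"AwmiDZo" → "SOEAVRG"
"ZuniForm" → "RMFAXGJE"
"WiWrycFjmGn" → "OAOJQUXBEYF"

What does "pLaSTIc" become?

HDSKLAU

In each case the input is transformed by: shift every letter 8 places backward in the alphabet (wrapping around), then convert every letter to uppercase.
On "pLaSTIc" that produces "HDSKLAU".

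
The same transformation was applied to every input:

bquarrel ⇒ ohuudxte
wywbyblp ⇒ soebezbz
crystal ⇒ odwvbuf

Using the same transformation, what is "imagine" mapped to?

hqljdpl

What's happening: shift every letter 3 places forward in the alphabet (wrapping around), then reverse the string.
"imagine" → "lpdjlqh" → "hqljdpl".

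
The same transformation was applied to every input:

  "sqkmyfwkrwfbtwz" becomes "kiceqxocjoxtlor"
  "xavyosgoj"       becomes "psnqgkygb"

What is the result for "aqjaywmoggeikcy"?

The rule is to shift every letter 8 places backward in the alphabet (wrapping around).
"aqjaywmoggeikcy" → "sibsqoegyywacuq".

sibsqoegyywacuq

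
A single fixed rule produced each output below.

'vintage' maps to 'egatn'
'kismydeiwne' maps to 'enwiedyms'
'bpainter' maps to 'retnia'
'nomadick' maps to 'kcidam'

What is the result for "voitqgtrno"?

What's happening: delete the first 2 characters, then reverse the string.
Applying both steps to "voitqgtrno": "itqgtrno", then "onrtgqti".
(Check on "bpainter": → "ainter" → "retnia" ✓)

onrtgqti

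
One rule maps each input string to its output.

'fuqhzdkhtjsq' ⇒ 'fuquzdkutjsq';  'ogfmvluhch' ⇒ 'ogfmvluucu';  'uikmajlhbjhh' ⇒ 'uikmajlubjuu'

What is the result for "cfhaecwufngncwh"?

cfuaecwufngncwu

In each case the input is transformed by: replace every "h" with "u".
For "cfhaecwufngncwh" the result is "cfuaecwufngncwu".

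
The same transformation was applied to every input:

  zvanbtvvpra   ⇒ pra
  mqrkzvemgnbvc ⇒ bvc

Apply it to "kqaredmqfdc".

What's happening: keep only the last 3 characters.
For "kqaredmqfdc" the result is "fdc".

fdc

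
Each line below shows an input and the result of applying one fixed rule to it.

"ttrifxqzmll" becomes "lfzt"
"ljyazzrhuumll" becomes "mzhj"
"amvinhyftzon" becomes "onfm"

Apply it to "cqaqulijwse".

The rule is to keep one character in every 3, starting at position 2 (positions 2nd, 5th, 8th, ...), then swap the first and last characters.
On "cqaqulijwse" that produces "eujq".
(Check on "ljyazzrhuumll": → "jzhm" → "mzhj" ✓)

eujq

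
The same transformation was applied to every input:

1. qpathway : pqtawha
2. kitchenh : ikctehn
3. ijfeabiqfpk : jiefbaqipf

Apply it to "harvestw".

Looking at the pairs, the operation is to delete the last character, then swap each adjacent pair of characters (1↔2, 3↔4, ...).
Working it through for "harvestw": intermediate "harvest", final "ahvrset".

ahvrset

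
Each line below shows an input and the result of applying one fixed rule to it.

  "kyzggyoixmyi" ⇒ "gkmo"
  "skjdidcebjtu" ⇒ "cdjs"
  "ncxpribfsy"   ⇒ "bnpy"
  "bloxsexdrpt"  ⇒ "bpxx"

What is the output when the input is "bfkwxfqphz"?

bqwz

The rule is to keep one character in every 3, starting at position 1 (positions 1st, 4th, 7th, ...), then sort the characters into alphabetical order.
"bfkwxfqphz" → "bwqz" → "bqwz".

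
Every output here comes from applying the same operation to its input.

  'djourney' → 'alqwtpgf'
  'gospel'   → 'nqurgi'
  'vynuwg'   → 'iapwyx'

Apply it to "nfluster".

thnwuvgp

The pattern: swap the first and last characters, then shift every letter 2 places forward in the alphabet (wrapping around).
"nfluster" → "rflusten" → "thnwuvgp".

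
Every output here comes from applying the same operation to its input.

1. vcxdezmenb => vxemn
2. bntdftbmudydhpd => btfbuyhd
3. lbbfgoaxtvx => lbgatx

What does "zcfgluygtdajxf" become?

zflytax

The transformation: keep every other character starting from the first (positions 1st, 3rd, 5th, ...).
On "zcfgluygtdajxf" that produces "zflytax".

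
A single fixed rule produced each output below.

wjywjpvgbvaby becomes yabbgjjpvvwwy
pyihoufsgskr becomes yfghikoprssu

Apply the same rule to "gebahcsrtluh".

In each case the input is transformed by: sort the characters into alphabetical order, then move the last character to the front.
Starting from "gebahcsrtluh": after the first operation, "abceghhlrstu"; after the second, "uabceghhlrst".

uabceghhlrst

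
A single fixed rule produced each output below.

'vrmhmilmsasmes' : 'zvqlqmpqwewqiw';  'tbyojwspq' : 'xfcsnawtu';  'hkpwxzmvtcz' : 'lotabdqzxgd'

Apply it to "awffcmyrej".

In each case the input is transformed by: shift every letter 4 places forward in the alphabet (wrapping around).
"awffcmyrej" → "eajjgqcvin".

eajjgqcvin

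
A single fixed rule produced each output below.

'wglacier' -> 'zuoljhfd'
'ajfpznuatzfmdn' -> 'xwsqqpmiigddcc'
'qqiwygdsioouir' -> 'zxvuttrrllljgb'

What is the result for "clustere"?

The rule is to shift every letter 3 places forward in the alphabet (wrapping around), then sort the characters into reverse alphabetical order.
Doing the same to "clustere": "xwvuohhf".

xwvuohhf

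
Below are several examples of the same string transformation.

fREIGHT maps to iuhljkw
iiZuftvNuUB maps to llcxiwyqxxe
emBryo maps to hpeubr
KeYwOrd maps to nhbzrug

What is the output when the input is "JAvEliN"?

The pattern: shift every letter 3 places forward in the alphabet (wrapping around), then convert every letter to lowercase.
Starting from "JAvEliN": after the first operation, "MDyHolQ"; after the second, "mdyholq".

mdyholq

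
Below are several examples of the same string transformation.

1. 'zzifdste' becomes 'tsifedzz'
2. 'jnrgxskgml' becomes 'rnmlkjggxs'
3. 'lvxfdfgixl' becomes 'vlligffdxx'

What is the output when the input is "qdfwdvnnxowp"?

wvqponnfddxw

Each output is the input with this applied: sort the characters into reverse alphabetical order, then move the first 2 characters to the end (rotate left by 2).
For "qdfwdvnnxowp", step one produces "xwwvqponnfdd"; step two turns that into "wvqponnfddxw".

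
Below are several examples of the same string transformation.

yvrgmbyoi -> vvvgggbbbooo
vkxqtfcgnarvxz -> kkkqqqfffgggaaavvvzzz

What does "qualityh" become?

uuulllttthhh

The rule is to keep every other character starting from the second (positions 2nd, 4th, 6th, ...), then repeat every character 3 times.
"qualityh" → "uuulllttthhh".
(Check on "vkxqtfcgnarvxz": → "kqfgavz" → "kkkqqqfffgggaaavvvzzz" ✓)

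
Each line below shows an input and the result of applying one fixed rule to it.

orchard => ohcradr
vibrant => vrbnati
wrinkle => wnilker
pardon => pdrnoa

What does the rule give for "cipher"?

chprei

Each output is the input with this applied: swap each adjacent pair of characters (1↔2, 3↔4, ...), then move the first character to the end.
"cipher" → "ichpre" → "chprei".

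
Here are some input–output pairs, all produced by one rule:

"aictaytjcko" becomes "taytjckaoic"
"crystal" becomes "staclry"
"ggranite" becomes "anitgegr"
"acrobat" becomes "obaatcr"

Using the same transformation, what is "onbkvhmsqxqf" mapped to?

kvhmsqxqofnb

The pattern: swap the first and last characters, then move the first 3 characters to the end (rotate left by 3).
So "onbkvhmsqxqf" becomes "kvhmsqxqofnb".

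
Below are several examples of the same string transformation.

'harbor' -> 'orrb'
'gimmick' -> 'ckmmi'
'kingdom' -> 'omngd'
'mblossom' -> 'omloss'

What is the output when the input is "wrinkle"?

The pattern: delete the first 2 characters, then move the last 2 characters to the front (rotate right by 2).
Applying that to "wrinkle" gives "leink".

leink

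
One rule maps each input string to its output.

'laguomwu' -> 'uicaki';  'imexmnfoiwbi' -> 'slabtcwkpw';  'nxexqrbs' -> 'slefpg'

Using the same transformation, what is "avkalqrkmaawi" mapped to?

The rule is to delete the first 2 characters, then shift every letter 12 places backward in the alphabet (wrapping around).
Starting from "avkalqrkmaawi": after the first operation, "kalqrkmaawi"; after the second, "yozefyaookw".

yozefyaookw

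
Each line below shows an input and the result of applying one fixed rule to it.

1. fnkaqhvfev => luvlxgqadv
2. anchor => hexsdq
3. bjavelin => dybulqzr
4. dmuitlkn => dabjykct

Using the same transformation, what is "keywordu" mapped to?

What's happening: reverse the string, then shift every letter 10 places backward in the alphabet (wrapping around).
"keywordu" → "udrowyek" → "kthemoua".
(Check on "anchor": → "rohcna" → "hexsdq" ✓)

kthemoua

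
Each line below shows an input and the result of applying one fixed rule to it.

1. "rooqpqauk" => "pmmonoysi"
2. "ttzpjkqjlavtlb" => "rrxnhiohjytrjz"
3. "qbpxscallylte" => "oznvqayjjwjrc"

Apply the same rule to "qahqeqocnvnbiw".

oyfocomaltlzgu

The pattern: shift every letter 2 places backward in the alphabet (wrapping around).
On "qahqeqocnvnbiw" that produces "oyfocomaltlzgu".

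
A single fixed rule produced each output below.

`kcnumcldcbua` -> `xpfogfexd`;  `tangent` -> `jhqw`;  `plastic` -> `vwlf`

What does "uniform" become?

irup

In each case the input is transformed by: shift every letter 3 places forward in the alphabet (wrapping around), then delete the first 3 characters.
On "uniform": the first step gives "xqlirup", and the second then gives "irup".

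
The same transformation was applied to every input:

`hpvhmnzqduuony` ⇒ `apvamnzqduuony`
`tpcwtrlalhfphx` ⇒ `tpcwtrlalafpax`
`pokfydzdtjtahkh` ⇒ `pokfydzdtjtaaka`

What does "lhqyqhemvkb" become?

laqyqaemvkb

In each case the input is transformed by: replace every "h" with "a".
Applying that to "lhqyqhemvkb" gives "laqyqaemvkb".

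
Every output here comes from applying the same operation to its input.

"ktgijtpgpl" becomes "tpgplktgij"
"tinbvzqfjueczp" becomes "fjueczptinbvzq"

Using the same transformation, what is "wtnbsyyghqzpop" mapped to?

ghqzpopwtnbsyy

What's happening: swap the front and back halves of the string.
Applying that to "wtnbsyyghqzpop" gives "ghqzpopwtnbsyy".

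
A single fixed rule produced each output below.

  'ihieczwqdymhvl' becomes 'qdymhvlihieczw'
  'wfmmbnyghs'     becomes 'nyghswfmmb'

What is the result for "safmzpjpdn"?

In each case the input is transformed by: swap the front and back halves of the string.
So "safmzpjpdn" becomes "pjpdnsafmz".

pjpdnsafmz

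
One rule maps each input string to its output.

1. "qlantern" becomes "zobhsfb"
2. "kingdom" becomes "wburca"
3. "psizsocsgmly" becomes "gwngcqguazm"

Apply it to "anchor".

bqvcf

The transformation: shift every letter 12 places backward in the alphabet (wrapping around), then delete the first character.
Working it through for "anchor": intermediate "obqvcf", final "bqvcf".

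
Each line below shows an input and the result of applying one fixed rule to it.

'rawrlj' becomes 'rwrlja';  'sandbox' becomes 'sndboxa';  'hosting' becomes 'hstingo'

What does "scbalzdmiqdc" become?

sbalzdmiqdcc

What's happening: move the first character to the end, then swap the first and last characters.
So "scbalzdmiqdc" becomes "sbalzdmiqdcc".
(Check on "sandbox": → "andboxs" → "sndboxa" ✓)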